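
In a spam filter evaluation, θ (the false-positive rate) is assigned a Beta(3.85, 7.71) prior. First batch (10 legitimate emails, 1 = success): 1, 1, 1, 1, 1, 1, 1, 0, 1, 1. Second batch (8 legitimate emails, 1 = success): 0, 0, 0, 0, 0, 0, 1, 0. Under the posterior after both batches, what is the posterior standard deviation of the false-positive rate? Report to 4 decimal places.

0.0903

The Beta prior is conjugate to a Binomial/Bernoulli likelihood; the update adds successes to α and failures to β.
After batch 1: Beta(3.85+9, 7.71+1) = Beta(12.85, 8.71).
After batch 2: Beta(12.85+1, 8.71+7) = Beta(13.85, 15.71).
Var = αβ/((α+β)²(α+β+1)) = 13.85·15.71/(29.56²·30.56) = 0.00814824; SD = √0.00814824 = 0.0903.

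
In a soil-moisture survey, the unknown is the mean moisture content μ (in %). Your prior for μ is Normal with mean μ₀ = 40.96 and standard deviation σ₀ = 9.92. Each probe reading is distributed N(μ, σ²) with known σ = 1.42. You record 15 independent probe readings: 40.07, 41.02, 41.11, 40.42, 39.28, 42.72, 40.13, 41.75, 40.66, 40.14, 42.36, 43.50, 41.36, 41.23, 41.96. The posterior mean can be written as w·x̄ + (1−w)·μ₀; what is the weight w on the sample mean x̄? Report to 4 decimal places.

0.9986

For Normal data with known variance σ², a Normal(μ₀, σ₀²) prior on μ is conjugate. Posterior precision = 1/σ₀² + n/σ²; posterior mean is the precision-weighted average of μ₀ and x̄.
σ₀² = 9.92² = 98.4064, σ² = 1.42² = 2.0164. Prior precision 1/σ₀² = 1/98.4064; data precision n/σ² = 15/2.0164.
w = (n/σ²)/(1/σ₀² + n/σ²) = n·σ₀²/(σ² + n·σ₀²) = 15·98.4064/(2.0164 + 15·98.4064) = 1476.096/1478.1124 = 0.9986.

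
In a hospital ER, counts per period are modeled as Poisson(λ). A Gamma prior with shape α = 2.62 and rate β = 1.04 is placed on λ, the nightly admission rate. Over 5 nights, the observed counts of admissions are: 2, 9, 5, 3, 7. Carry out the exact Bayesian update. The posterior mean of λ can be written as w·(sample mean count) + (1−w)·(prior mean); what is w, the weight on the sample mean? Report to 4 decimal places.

With a Gamma(shape α, rate β) prior, the Poisson likelihood is conjugate: the posterior is Gamma(α + ΣXᵢ, β + n).
Posterior mean = (α₀+S)/(β₀+n) = [n/(β₀+n)]·(S/n) + [β₀/(β₀+n)]·(α₀/β₀), so only n and β₀ enter the weight.
Weight on data w = n/(β₀+n) = 5/(1.04+5) = 5/6.04 = 0.8278.

0.8278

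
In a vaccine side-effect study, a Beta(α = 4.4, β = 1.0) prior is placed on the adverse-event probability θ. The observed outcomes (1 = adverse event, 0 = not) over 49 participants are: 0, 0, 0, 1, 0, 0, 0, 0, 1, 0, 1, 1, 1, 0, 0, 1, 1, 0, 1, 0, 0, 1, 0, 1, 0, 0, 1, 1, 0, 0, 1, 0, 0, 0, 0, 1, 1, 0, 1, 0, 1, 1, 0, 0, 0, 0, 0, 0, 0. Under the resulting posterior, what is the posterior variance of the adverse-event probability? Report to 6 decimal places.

0.004372

The Beta prior is conjugate to a Binomial/Bernoulli likelihood; the update adds successes to α and failures to β.
Posterior: Beta(α+k, β+n−k) = Beta(4.4+18, 1.0+31) = Beta(22.4, 32.0).
Var = αβ/((α+β)²(α+β+1)) = 22.4·32.0/(54.4²·55.4) = 0.004372.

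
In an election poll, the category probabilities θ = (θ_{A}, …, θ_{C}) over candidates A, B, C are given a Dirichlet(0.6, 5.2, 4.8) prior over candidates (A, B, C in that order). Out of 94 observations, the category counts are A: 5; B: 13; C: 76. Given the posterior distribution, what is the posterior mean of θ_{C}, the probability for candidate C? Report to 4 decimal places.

The Dirichlet prior is conjugate to the Multinomial likelihood: each posterior αⱼ = prior αⱼ + observed count nⱼ.
Posterior concentration: (5.6, 18.2, 80.8), total = 104.6.
E[θ_{C}|data] = α_{C}/Σα = 80.8/104.6 = 0.7725.

0.7725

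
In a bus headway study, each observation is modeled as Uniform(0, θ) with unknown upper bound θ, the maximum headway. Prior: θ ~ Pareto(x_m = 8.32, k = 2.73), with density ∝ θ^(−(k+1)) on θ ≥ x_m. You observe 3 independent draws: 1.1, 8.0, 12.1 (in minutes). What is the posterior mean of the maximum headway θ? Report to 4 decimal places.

14.6581

A Pareto(scale x_m, shape k) prior on the upper bound θ of Uniform(0, θ) is conjugate: posterior is Pareto(max(x_m, max xᵢ), k + n).
Sample maximum = 12.1; prior scale x_m = 8.32 → posterior scale = max = 12.10.
Posterior shape = 2.73 + 3 = 5.73.
E[θ|data] = k·x_m/(k−1) = 5.73·12.10/4.73 = 14.6581.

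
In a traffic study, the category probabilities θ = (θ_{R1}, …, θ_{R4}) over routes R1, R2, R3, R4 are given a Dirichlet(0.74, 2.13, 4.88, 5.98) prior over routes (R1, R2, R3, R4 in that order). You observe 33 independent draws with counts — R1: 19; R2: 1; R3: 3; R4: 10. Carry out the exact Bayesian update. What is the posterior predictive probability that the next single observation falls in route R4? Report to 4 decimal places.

The Dirichlet prior is conjugate to the Multinomial likelihood: each posterior αⱼ = prior αⱼ + observed count nⱼ.
Posterior concentration: (19.74, 3.13, 7.88, 15.98), total = 46.73.
P(next = R4 | data) = α_{R4}/Σα = 0.3420.

0.3420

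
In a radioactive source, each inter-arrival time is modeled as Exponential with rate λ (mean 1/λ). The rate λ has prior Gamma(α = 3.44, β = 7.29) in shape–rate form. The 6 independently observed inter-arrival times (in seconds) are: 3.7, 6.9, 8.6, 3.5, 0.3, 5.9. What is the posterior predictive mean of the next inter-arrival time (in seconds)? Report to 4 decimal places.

4.2879

With a Gamma(shape α, rate β) prior on the exponential rate λ, the posterior after n observations with total T = Σxᵢ is Gamma(α+n, β+T).
Sum of observations T = 28.9 seconds; n = 6.
Posterior: Gamma(3.44+6, 7.29+28.9) = Gamma(9.44, 36.19).
The predictive distribution for the next observation is Lomax; its mean is β/(α−1) = 36.19/8.44 = 4.2879.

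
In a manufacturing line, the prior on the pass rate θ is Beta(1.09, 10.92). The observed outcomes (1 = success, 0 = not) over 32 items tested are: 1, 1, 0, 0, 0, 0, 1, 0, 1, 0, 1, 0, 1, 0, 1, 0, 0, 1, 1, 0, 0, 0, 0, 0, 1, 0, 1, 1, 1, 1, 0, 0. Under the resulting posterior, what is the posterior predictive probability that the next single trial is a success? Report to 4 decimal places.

The Beta prior is conjugate to a Binomial/Bernoulli likelihood; the update adds successes to α and failures to β.
Posterior: Beta(α+k, β+n−k) = Beta(1.09+14, 10.92+18) = Beta(15.09, 28.92).
For a single future Bernoulli trial, P(success | data) = α/(α+β) = 0.3429.

0.3429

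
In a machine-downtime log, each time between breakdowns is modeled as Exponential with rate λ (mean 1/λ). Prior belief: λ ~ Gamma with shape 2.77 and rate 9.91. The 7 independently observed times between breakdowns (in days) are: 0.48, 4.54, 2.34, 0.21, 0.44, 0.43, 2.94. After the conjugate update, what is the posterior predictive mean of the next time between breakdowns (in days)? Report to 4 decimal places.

With a Gamma(shape α, rate β) prior on the exponential rate λ, the posterior after n observations with total T = Σxᵢ is Gamma(α+n, β+T).
Sum of observations T = 11.38 days; n = 7.
Posterior: Gamma(2.77+7, 9.91+11.38) = Gamma(9.77, 21.29).
The predictive distribution for the next observation is Lomax; its mean is β/(α−1) = 21.29/8.77 = 2.4276.

2.4276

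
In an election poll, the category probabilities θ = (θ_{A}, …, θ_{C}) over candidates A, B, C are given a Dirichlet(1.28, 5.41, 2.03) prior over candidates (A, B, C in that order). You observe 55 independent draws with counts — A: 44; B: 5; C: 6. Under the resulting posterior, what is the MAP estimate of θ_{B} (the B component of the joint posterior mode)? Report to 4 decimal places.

The Dirichlet prior is conjugate to the Multinomial likelihood: each posterior αⱼ = prior αⱼ + observed count nⱼ.
Posterior concentration: (45.28, 10.41, 8.03), total = 63.72.
Joint mode component: (α_{B}−1)/(Σα−K) = 9.41/60.72 = 0.1550.

0.1550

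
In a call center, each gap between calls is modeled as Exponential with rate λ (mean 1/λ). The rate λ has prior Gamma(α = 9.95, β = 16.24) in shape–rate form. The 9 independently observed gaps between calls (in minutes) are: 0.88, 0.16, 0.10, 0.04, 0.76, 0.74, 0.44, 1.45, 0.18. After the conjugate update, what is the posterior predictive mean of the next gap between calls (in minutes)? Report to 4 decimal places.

1.1694

With a Gamma(shape α, rate β) prior on the exponential rate λ, the posterior after n observations with total T = Σxᵢ is Gamma(α+n, β+T).
Sum of observations T = 4.75 minutes; n = 9.
Posterior: Gamma(9.95+9, 16.24+4.75) = Gamma(18.95, 20.99).
The predictive distribution for the next observation is Lomax; its mean is β/(α−1) = 20.99/17.95 = 1.1694.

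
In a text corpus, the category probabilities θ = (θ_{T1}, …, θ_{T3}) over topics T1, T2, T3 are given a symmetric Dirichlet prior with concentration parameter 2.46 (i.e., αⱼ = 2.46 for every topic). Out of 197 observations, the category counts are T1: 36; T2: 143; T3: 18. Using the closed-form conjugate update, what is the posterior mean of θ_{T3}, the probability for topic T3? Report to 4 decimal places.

0.1001

The Dirichlet prior is conjugate to the Multinomial likelihood: each posterior αⱼ = prior αⱼ + observed count nⱼ.
Posterior concentration: (38.46, 145.46, 20.46), total = 204.38.
E[θ_{T3}|data] = α_{T3}/Σα = 20.46/204.38 = 0.1001.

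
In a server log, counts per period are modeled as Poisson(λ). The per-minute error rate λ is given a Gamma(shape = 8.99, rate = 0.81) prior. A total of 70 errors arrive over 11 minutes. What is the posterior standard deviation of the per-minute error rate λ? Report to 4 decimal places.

With a Gamma(shape α, rate β) prior, the Poisson likelihood is conjugate: the posterior is Gamma(α + ΣXᵢ, β + n).
Posterior: Gamma(α+S, β+n) = Gamma(8.99+70, 0.81+11) = Gamma(78.99, 11.81).
SD = √α/β = √78.99/11.81 = 0.7526.

0.7526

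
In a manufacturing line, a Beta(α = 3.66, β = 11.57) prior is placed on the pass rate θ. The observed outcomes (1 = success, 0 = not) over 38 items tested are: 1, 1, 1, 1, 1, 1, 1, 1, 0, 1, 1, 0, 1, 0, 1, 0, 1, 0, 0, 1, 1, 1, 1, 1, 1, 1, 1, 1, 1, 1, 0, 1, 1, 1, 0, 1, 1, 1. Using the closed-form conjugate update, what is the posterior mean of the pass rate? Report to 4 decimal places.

The Beta prior is conjugate to a Binomial/Bernoulli likelihood; the update adds successes to α and failures to β.
Posterior: Beta(α+k, β+n−k) = Beta(3.66+30, 11.57+8) = Beta(33.66, 19.57).
Posterior mean = α/(α+β) = 33.66/53.23 = 0.6324.

0.6324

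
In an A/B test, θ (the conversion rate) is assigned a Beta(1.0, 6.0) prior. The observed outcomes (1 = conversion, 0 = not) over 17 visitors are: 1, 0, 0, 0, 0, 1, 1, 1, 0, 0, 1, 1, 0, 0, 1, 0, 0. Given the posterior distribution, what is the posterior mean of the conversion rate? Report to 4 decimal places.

The Beta prior is conjugate to a Binomial/Bernoulli likelihood; the update adds successes to α and failures to β.
Posterior: Beta(α+k, β+n−k) = Beta(1.0+7, 6.0+10) = Beta(8.0, 16.0).
Posterior mean = α/(α+β) = 8.0/24.0 = 0.3333.

0.3333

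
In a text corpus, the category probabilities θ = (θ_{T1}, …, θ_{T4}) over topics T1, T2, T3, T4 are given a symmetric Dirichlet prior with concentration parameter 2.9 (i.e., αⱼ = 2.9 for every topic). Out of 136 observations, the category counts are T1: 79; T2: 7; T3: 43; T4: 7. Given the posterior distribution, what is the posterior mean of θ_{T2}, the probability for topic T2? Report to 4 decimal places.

The Dirichlet prior is conjugate to the Multinomial likelihood: each posterior αⱼ = prior αⱼ + observed count nⱼ.
Posterior concentration: (81.9, 9.9, 45.9, 9.9), total = 147.6.
E[θ_{T2}|data] = α_{T2}/Σα = 9.9/147.6 = 0.0671.

0.0671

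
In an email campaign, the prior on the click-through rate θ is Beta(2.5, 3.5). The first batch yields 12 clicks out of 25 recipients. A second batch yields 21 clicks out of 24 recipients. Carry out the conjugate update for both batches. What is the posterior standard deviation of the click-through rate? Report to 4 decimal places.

The Beta prior is conjugate to a Binomial/Bernoulli likelihood; the update adds successes to α and failures to β.
After batch 1: Beta(2.5+12, 3.5+13) = Beta(14.5, 16.5).
After batch 2: Beta(14.5+21, 16.5+3) = Beta(35.5, 19.5).
Var = αβ/((α+β)²(α+β+1)) = 35.5·19.5/(55.0²·56.0) = 0.00408648; SD = √0.00408648 = 0.0639.

0.0639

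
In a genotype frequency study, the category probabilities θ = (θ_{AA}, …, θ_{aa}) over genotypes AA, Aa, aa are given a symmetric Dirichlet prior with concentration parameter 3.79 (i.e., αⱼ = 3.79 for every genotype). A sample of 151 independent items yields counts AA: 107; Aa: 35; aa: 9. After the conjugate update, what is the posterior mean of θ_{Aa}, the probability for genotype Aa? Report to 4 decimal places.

0.2389

The Dirichlet prior is conjugate to the Multinomial likelihood: each posterior αⱼ = prior αⱼ + observed count nⱼ.
Posterior concentration: (110.79, 38.79, 12.79), total = 162.37.
E[θ_{Aa}|data] = α_{Aa}/Σα = 38.79/162.37 = 0.2389.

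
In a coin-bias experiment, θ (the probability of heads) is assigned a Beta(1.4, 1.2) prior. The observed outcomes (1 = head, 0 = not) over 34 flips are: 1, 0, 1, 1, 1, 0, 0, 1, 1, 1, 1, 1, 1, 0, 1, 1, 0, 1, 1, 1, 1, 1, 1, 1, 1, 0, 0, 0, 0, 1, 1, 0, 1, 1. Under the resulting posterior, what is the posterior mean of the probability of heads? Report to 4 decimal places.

The Beta prior is conjugate to a Binomial/Bernoulli likelihood; the update adds successes to α and failures to β.
Posterior: Beta(α+k, β+n−k) = Beta(1.4+24, 1.2+10) = Beta(25.4, 11.2).
Posterior mean = α/(α+β) = 25.4/36.6 = 0.6940.

0.6940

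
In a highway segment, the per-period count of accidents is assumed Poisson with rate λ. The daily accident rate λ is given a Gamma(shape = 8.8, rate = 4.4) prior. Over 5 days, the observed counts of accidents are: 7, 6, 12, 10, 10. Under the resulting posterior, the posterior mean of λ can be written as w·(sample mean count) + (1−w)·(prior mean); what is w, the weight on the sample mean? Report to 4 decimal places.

0.5319

With a Gamma(shape α, rate β) prior, the Poisson likelihood is conjugate: the posterior is Gamma(α + ΣXᵢ, β + n).
Posterior mean = (α₀+S)/(β₀+n) = [n/(β₀+n)]·(S/n) + [β₀/(β₀+n)]·(α₀/β₀), so only n and β₀ enter the weight.
Weight on data w = n/(β₀+n) = 5/(4.4+5) = 5/9.4 = 0.5319.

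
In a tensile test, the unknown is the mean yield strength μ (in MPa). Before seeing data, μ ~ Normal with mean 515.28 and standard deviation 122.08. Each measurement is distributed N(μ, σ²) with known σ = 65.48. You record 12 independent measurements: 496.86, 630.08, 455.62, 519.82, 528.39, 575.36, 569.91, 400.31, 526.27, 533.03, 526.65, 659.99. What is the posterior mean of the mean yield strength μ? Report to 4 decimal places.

For Normal data with known variance σ², a Normal(μ₀, σ₀²) prior on μ is conjugate. Posterior precision = 1/σ₀² + n/σ²; posterior mean is the precision-weighted average of μ₀ and x̄.
Σxᵢ = 496.86 + 630.08 + 455.62 + 519.82 + 528.39 + 575.36 + 569.91 + 400.31 + 526.27 + 533.03 + 526.65 + 659.99 = 6422.29, so n·x̄ = 6422.29.
σ₀² = 122.08² = 14903.5264, σ² = 65.48² = 4287.6304; σ² + n·σ₀² = 4287.6304 + 12·14903.5264 = 183129.9472.
Posterior mean = (μ₀/σ₀² + n·x̄/σ²)/(1/σ₀² + n/σ²) = (σ²·μ₀ + σ₀²·n·x̄)/(σ² + n·σ₀²) = (4287.6304·515.28 + 14903.5264·6422.29)/183129.9472 = 97924098.755968/183129.9472 = 534.7247.

534.7247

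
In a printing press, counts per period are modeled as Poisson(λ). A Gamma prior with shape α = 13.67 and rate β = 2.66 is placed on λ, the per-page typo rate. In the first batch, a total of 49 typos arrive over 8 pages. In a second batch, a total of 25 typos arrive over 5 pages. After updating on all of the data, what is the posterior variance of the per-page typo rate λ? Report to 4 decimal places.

0.3575

With a Gamma(shape α, rate β) prior, the Poisson likelihood is conjugate: the posterior is Gamma(α + ΣXᵢ, β + n).
After batch 1: Gamma(α+S, β+n) = Gamma(13.67+49, 2.66+8) = Gamma(62.67, 10.66).
After batch 2: Gamma(α+S, β+n) = Gamma(62.67+25, 10.66+5) = Gamma(87.67, 15.66).
Var = α/β² = 87.67/15.66² = 0.3575.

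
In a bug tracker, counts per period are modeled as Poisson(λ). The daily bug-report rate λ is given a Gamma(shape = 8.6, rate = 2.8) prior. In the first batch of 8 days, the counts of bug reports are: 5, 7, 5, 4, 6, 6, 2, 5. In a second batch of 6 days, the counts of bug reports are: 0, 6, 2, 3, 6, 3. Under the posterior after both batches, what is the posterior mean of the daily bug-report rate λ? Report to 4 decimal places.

4.0833

With a Gamma(shape α, rate β) prior, the Poisson likelihood is conjugate: the posterior is Gamma(α + ΣXᵢ, β + n).
Batch 1: sum of counts S = 40 over n = 8 days.
After batch 1: Gamma(α+S, β+n) = Gamma(8.6+40, 2.8+8) = Gamma(48.6, 10.8).
Batch 2: sum of counts S = 20 over n = 6 days.
After batch 2: Gamma(α+S, β+n) = Gamma(48.6+20, 10.8+6) = Gamma(68.6, 16.8).
Posterior mean = α/β = 68.6/16.8 = 4.0833.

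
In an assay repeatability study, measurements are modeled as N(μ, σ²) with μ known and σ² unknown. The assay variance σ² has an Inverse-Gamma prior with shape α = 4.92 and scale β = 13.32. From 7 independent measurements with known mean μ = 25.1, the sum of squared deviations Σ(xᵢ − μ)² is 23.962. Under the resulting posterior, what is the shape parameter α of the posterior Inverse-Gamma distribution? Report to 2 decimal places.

8.42

With known mean μ and an Inverse-Gamma(α, β) prior on σ², the Normal likelihood is conjugate: posterior is Inv-Gamma(α + n/2, β + Σ(xᵢ−μ)²/2).
Posterior: Inv-Gamma(4.92 + 7/2, 13.32 + 23.962/2) = Inv-Gamma(8.42, 25.3010).
Posterior α = 8.42.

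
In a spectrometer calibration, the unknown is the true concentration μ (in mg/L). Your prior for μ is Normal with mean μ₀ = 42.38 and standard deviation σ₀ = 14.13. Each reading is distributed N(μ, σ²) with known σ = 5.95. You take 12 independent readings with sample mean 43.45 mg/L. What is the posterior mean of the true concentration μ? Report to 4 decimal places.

43.4344

For Normal data with known variance σ², a Normal(μ₀, σ₀²) prior on μ is conjugate. Posterior precision = 1/σ₀² + n/σ²; posterior mean is the precision-weighted average of μ₀ and x̄.
n·x̄ = 12·43.45 = 521.4.
σ₀² = 14.13² = 199.6569, σ² = 5.95² = 35.4025; σ² + n·σ₀² = 35.4025 + 12·199.6569 = 2431.2853.
Posterior mean = (μ₀/σ₀² + n·x̄/σ²)/(1/σ₀² + n/σ²) = (σ²·μ₀ + σ₀²·n·x̄)/(σ² + n·σ₀²) = (35.4025·42.38 + 199.6569·521.4)/2431.2853 = 105601.46561/2431.2853 = 43.4344.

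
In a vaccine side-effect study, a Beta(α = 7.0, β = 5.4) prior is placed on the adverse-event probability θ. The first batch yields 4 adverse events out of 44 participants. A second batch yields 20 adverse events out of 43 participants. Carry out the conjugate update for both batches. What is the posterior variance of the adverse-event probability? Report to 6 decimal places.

The Beta prior is conjugate to a Binomial/Bernoulli likelihood; the update adds successes to α and failures to β.
After batch 1: Beta(7.0+4, 5.4+40) = Beta(11.0, 45.4).
After batch 2: Beta(11.0+20, 45.4+23) = Beta(31.0, 68.4).
Var = αβ/((α+β)²(α+β+1)) = 31.0·68.4/(99.4²·100.4) = 0.002138.

0.002138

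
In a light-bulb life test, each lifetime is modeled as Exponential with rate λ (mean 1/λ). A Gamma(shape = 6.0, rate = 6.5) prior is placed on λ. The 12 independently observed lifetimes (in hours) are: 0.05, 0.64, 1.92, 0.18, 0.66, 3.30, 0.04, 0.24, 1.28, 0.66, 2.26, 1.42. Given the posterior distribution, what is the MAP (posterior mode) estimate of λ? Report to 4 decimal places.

0.8877

With a Gamma(shape α, rate β) prior on the exponential rate λ, the posterior after n observations with total T = Σxᵢ is Gamma(α+n, β+T).
Sum of observations T = 12.65 hours; n = 12.
Posterior: Gamma(6.0+12, 6.5+12.65) = Gamma(18.0, 19.15).
Mode = (α−1)/β = 0.8877.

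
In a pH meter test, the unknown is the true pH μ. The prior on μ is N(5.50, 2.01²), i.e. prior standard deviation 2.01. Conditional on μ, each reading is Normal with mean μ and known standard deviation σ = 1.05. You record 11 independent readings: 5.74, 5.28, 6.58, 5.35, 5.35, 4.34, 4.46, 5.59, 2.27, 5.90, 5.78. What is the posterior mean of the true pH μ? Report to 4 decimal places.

5.1576

For Normal data with known variance σ², a Normal(μ₀, σ₀²) prior on μ is conjugate. Posterior precision = 1/σ₀² + n/σ²; posterior mean is the precision-weighted average of μ₀ and x̄.
Σxᵢ = 5.74 + 5.28 + 6.58 + 5.35 + 5.35 + 4.34 + 4.46 + 5.59 + 2.27 + 5.90 + 5.78 = 56.64, so n·x̄ = 56.64.
σ₀² = 2.01² = 4.0401, σ² = 1.05² = 1.1025; σ² + n·σ₀² = 1.1025 + 11·4.0401 = 45.5436.
Posterior mean = (μ₀/σ₀² + n·x̄/σ²)/(1/σ₀² + n/σ²) = (σ²·μ₀ + σ₀²·n·x̄)/(σ² + n·σ₀²) = (1.1025·5.50 + 4.0401·56.64)/45.5436 = 234.895014/45.5436 = 5.1576.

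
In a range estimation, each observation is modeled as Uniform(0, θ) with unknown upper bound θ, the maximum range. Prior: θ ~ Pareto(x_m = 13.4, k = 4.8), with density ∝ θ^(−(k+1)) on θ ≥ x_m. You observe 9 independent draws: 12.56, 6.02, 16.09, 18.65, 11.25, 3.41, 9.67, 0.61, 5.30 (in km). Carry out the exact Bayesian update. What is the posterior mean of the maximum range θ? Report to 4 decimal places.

A Pareto(scale x_m, shape k) prior on the upper bound θ of Uniform(0, θ) is conjugate: posterior is Pareto(max(x_m, max xᵢ), k + n).
Sample maximum = 18.65; prior scale x_m = 13.4 → posterior scale = max = 18.65.
Posterior shape = 4.8 + 9 = 13.8.
E[θ|data] = k·x_m/(k−1) = 13.8·18.65/12.8 = 20.1070.

20.1070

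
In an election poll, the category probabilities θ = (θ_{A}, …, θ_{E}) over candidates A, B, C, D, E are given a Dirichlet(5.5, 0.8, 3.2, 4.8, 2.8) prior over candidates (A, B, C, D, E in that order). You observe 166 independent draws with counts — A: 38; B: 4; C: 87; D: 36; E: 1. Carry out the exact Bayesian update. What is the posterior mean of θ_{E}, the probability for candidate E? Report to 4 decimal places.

0.0208

The Dirichlet prior is conjugate to the Multinomial likelihood: each posterior αⱼ = prior αⱼ + observed count nⱼ.
Posterior concentration: (43.5, 4.8, 90.2, 40.8, 3.8), total = 183.1.
E[θ_{E}|data] = α_{E}/Σα = 3.8/183.1 = 0.0208.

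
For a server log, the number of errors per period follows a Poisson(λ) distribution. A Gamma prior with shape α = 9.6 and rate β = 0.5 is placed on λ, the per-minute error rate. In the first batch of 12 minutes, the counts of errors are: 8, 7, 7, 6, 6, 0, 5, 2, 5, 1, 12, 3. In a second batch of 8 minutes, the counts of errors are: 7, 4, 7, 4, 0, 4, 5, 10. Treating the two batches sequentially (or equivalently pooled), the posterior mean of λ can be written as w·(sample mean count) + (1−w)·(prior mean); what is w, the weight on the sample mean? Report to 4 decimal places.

0.9756

With a Gamma(shape α, rate β) prior, the Poisson likelihood is conjugate: the posterior is Gamma(α + ΣXᵢ, β + n).
Total number of minutes: n = 12 + 8 = 20.
Posterior mean = (α₀+S)/(β₀+n) = [n/(β₀+n)]·(S/n) + [β₀/(β₀+n)]·(α₀/β₀), so only n and β₀ enter the weight.
Weight on data w = n/(β₀+n) = 20/(0.5+20) = 20/20.5 = 0.9756.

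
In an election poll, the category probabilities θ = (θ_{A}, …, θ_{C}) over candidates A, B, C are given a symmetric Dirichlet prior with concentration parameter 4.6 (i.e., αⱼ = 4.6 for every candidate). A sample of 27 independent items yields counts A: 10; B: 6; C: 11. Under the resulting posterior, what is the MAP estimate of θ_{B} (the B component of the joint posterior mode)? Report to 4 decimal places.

0.2540

The Dirichlet prior is conjugate to the Multinomial likelihood: each posterior αⱼ = prior αⱼ + observed count nⱼ.
Posterior concentration: (14.6, 10.6, 15.6), total = 40.8.
Joint mode component: (α_{B}−1)/(Σα−K) = 9.6/37.8 = 0.2540.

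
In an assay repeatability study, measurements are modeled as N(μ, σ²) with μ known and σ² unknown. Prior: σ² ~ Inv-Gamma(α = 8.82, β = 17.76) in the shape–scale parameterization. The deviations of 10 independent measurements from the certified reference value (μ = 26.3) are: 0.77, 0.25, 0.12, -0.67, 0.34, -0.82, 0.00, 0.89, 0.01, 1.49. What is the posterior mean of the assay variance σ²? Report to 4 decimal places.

With known mean μ and an Inverse-Gamma(α, β) prior on σ², the Normal likelihood is conjugate: posterior is Inv-Gamma(α + n/2, β + Σ(xᵢ−μ)²/2).
Σ(xᵢ−μ)² = (0.77)² + (0.25)² + (0.12)² + (-0.67)² + (0.34)² + (-0.82)² + (0.00)² + (0.89)² + (0.01)² + (1.49)² = 4.9190.
Posterior: Inv-Gamma(8.82 + 10/2, 17.76 + 4.9190/2) = Inv-Gamma(13.82, 20.21950).
E[σ²|data] = β/(α−1) = 20.21950/12.82 = 1.5772.

1.5772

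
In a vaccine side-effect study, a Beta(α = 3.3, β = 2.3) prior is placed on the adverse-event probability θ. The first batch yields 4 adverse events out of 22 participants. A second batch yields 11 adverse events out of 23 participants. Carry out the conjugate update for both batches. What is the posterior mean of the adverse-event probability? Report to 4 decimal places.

The Beta prior is conjugate to a Binomial/Bernoulli likelihood; the update adds successes to α and failures to β.
After batch 1: Beta(3.3+4, 2.3+18) = Beta(7.3, 20.3).
After batch 2: Beta(7.3+11, 20.3+12) = Beta(18.3, 32.3).
Posterior mean = α/(α+β) = 18.3/50.6 = 0.3617.

0.3617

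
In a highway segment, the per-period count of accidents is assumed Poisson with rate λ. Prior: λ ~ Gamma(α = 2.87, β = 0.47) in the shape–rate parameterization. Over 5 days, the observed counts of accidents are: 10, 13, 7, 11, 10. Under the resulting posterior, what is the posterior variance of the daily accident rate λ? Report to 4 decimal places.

With a Gamma(shape α, rate β) prior, the Poisson likelihood is conjugate: the posterior is Gamma(α + ΣXᵢ, β + n).
Sum of counts S = 51 over n = 5 days.
Posterior: Gamma(α+S, β+n) = Gamma(2.87+51, 0.47+5) = Gamma(53.87, 5.47).
Var = α/β² = 53.87/5.47² = 1.8004.

1.8004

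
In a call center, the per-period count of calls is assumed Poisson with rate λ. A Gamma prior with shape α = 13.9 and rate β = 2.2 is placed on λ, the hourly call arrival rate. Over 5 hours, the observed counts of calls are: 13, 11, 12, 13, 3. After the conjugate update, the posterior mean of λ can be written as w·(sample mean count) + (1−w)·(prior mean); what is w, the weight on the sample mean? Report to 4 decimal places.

0.6944

With a Gamma(shape α, rate β) prior, the Poisson likelihood is conjugate: the posterior is Gamma(α + ΣXᵢ, β + n).
Posterior mean = (α₀+S)/(β₀+n) = [n/(β₀+n)]·(S/n) + [β₀/(β₀+n)]·(α₀/β₀), so only n and β₀ enter the weight.
Weight on data w = n/(β₀+n) = 5/(2.2+5) = 5/7.2 = 0.6944.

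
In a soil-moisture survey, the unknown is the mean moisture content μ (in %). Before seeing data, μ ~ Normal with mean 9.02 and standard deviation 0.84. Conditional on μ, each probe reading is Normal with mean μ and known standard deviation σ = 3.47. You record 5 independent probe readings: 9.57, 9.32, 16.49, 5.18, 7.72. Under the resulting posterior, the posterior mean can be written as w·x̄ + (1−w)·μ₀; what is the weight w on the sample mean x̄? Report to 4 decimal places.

0.2266

For Normal data with known variance σ², a Normal(μ₀, σ₀²) prior on μ is conjugate. Posterior precision = 1/σ₀² + n/σ²; posterior mean is the precision-weighted average of μ₀ and x̄.
σ₀² = 0.84² = 0.7056, σ² = 3.47² = 12.0409. Prior precision 1/σ₀² = 1/0.7056; data precision n/σ² = 5/12.0409.
w = (n/σ²)/(1/σ₀² + n/σ²) = n·σ₀²/(σ² + n·σ₀²) = 5·0.7056/(12.0409 + 5·0.7056) = 3.528/15.5689 = 0.2266.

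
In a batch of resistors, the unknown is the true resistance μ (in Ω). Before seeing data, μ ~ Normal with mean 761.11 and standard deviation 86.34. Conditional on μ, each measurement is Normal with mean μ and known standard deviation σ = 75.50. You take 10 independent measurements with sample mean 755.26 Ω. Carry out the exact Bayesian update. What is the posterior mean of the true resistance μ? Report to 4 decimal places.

755.6756

For Normal data with known variance σ², a Normal(μ₀, σ₀²) prior on μ is conjugate. Posterior precision = 1/σ₀² + n/σ²; posterior mean is the precision-weighted average of μ₀ and x̄.
n·x̄ = 10·755.26 = 7552.6.
σ₀² = 86.34² = 7454.5956, σ² = 75.50² = 5700.25; σ² + n·σ₀² = 5700.25 + 10·7454.5956 = 80246.206.
Posterior mean = (μ₀/σ₀² + n·x̄/σ²)/(1/σ₀² + n/σ²) = (σ²·μ₀ + σ₀²·n·x̄)/(σ² + n·σ₀²) = (5700.25·761.11 + 7454.5956·7552.6)/80246.206 = 60640096.00606/80246.206 = 755.6756.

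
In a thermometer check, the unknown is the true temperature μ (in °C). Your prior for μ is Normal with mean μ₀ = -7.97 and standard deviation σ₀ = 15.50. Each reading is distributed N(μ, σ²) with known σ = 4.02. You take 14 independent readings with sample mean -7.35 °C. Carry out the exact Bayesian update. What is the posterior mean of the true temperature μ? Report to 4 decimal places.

-7.3530

For Normal data with known variance σ², a Normal(μ₀, σ₀²) prior on μ is conjugate. Posterior precision = 1/σ₀² + n/σ²; posterior mean is the precision-weighted average of μ₀ and x̄.
n·x̄ = 14·(-7.35) = -102.9.
σ₀² = 15.50² = 240.25, σ² = 4.02² = 16.1604; σ² + n·σ₀² = 16.1604 + 14·240.25 = 3379.6604.
Posterior mean = (μ₀/σ₀² + n·x̄/σ²)/(1/σ₀² + n/σ²) = (σ²·μ₀ + σ₀²·n·x̄)/(σ² + n·σ₀²) = (16.1604·(-7.97) + 240.25·(-102.9))/3379.6604 = -24850.523388/3379.6604 = -7.3530.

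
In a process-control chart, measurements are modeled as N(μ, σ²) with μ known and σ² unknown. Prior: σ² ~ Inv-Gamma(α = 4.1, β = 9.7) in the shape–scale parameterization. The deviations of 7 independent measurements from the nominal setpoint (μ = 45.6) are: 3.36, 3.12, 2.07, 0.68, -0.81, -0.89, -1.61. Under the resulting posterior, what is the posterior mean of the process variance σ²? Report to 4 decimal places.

With known mean μ and an Inverse-Gamma(α, β) prior on σ², the Normal likelihood is conjugate: posterior is Inv-Gamma(α + n/2, β + Σ(xᵢ−μ)²/2).
Σ(xᵢ−μ)² = (3.36)² + (3.12)² + (2.07)² + (0.68)² + (-0.81)² + (-0.89)² + (-1.61)² = 29.8116.
Posterior: Inv-Gamma(4.1 + 7/2, 9.7 + 29.8116/2) = Inv-Gamma(7.60, 24.60580).
E[σ²|data] = β/(α−1) = 24.60580/6.60 = 3.7282.

3.7282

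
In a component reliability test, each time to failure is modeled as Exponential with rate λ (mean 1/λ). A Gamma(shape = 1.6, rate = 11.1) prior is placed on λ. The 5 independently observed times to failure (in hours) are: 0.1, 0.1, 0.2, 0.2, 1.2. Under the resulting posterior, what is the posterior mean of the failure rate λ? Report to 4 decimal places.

0.5116

With a Gamma(shape α, rate β) prior on the exponential rate λ, the posterior after n observations with total T = Σxᵢ is Gamma(α+n, β+T).
Sum of observations T = 1.8 hours; n = 5.
Posterior: Gamma(1.6+5, 11.1+1.8) = Gamma(6.6, 12.9).
Posterior mean of λ = α/β = 6.6/12.9 = 0.5116.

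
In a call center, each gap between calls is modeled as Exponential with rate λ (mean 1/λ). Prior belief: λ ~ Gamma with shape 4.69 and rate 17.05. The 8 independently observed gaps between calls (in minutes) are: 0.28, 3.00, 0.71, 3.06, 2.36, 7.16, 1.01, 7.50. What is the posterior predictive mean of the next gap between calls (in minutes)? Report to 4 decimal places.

With a Gamma(shape α, rate β) prior on the exponential rate λ, the posterior after n observations with total T = Σxᵢ is Gamma(α+n, β+T).
Sum of observations T = 25.08 minutes; n = 8.
Posterior: Gamma(4.69+8, 17.05+25.08) = Gamma(12.69, 42.13).
The predictive distribution for the next observation is Lomax; its mean is β/(α−1) = 42.13/11.69 = 3.6039.

3.6039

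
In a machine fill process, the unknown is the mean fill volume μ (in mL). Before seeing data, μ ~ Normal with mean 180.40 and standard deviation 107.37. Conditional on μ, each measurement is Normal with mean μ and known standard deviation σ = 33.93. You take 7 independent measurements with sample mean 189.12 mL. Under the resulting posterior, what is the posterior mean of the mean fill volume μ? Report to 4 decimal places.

188.9973

For Normal data with known variance σ², a Normal(μ₀, σ₀²) prior on μ is conjugate. Posterior precision = 1/σ₀² + n/σ²; posterior mean is the precision-weighted average of μ₀ and x̄.
n·x̄ = 7·189.12 = 1323.84.
σ₀² = 107.37² = 11528.3169, σ² = 33.93² = 1151.2449; σ² + n·σ₀² = 1151.2449 + 7·11528.3169 = 81849.4632.
Posterior mean = (μ₀/σ₀² + n·x̄/σ²)/(1/σ₀² + n/σ²) = (σ²·μ₀ + σ₀²·n·x̄)/(σ² + n·σ₀²) = (1151.2449·180.40 + 11528.3169·1323.84)/81849.4632 = 15469331.624856/81849.4632 = 188.9973.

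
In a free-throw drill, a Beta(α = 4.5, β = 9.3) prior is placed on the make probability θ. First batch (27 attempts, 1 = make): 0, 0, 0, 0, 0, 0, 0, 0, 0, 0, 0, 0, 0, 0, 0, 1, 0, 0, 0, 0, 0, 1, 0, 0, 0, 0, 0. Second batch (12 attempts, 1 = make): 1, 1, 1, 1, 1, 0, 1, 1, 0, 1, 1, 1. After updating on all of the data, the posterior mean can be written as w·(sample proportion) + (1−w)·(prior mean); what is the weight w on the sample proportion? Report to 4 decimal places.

0.7386

The Beta prior is conjugate to a Binomial/Bernoulli likelihood; the update adds successes to α and failures to β.
Total number of attempts: n = 27 + 12 = 39.
Posterior mean = (α₀+k)/(α₀+β₀+n) = [n/(α₀+β₀+n)]·(k/n) + [(α₀+β₀)/(α₀+β₀+n)]·α₀/(α₀+β₀), so only n and the prior enter the weight.
The weight on the data is w = n/(α₀+β₀+n) = 39/(4.5+9.3+39) = 39/52.8 = 0.7386.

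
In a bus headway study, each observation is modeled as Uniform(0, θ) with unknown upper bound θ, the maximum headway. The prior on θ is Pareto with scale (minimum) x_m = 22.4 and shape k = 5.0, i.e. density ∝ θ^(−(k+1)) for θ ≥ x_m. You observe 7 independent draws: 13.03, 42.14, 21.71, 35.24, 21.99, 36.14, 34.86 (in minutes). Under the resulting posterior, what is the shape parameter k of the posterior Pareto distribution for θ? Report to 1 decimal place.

A Pareto(scale x_m, shape k) prior on the upper bound θ of Uniform(0, θ) is conjugate: posterior is Pareto(max(x_m, max xᵢ), k + n).
Sample maximum = 42.14; prior scale x_m = 22.4 → posterior scale = max = 42.14.
Posterior shape = 5.0 + 7 = 12.0.
Posterior shape k = 12.0.

12.0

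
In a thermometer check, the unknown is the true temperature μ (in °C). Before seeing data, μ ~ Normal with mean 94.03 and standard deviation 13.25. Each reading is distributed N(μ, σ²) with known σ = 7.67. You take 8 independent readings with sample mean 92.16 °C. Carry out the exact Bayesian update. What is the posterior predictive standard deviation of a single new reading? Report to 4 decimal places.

For Normal data with known variance σ², a Normal(μ₀, σ₀²) prior on μ is conjugate. Posterior precision = 1/σ₀² + n/σ²; posterior mean is the precision-weighted average of μ₀ and x̄.
σ₀² = 13.25² = 175.5625, σ² = 7.67² = 58.8289; σ² + n·σ₀² = 58.8289 + 8·175.5625 = 1463.3289.
Posterior precision = 1/σ₀² + n/σ² = 1/175.5625 + 8/58.8289 = (σ² + n·σ₀²)/(σ₀²σ²) = 1463.3289/(175.5625·58.8289); posterior variance σₙ² = σ₀²σ²/(σ² + n·σ₀²) = 175.5625·58.8289/1463.3289 = 7.057982.
Predictive variance for one new observation = σₙ² + σ² = 175.5625·58.8289/1463.3289 + 58.8289 = σ²·(σ₀² + 1463.3289)/1463.3289 = 58.8289·1638.8914/1463.3289 = 65.886882; SD = √(58.8289·1638.8914/1463.3289) = 8.1171.

8.1171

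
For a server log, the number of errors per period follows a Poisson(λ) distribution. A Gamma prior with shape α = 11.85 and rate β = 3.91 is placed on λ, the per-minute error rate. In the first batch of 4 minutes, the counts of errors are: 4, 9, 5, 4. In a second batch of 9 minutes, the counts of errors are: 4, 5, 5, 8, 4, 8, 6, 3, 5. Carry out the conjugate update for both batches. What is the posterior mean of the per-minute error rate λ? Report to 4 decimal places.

4.8403

With a Gamma(shape α, rate β) prior, the Poisson likelihood is conjugate: the posterior is Gamma(α + ΣXᵢ, β + n).
Batch 1: sum of counts S = 22 over n = 4 minutes.
After batch 1: Gamma(α+S, β+n) = Gamma(11.85+22, 3.91+4) = Gamma(33.85, 7.91).
Batch 2: sum of counts S = 48 over n = 9 minutes.
After batch 2: Gamma(α+S, β+n) = Gamma(33.85+48, 7.91+9) = Gamma(81.85, 16.91).
Posterior mean = α/β = 81.85/16.91 = 4.8403.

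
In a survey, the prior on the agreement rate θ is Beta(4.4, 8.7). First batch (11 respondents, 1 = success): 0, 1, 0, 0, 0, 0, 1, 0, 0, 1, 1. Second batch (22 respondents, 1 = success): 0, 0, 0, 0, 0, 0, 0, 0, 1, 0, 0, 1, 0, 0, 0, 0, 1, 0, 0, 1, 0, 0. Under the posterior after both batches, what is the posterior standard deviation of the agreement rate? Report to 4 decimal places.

The Beta prior is conjugate to a Binomial/Bernoulli likelihood; the update adds successes to α and failures to β.
After batch 1: Beta(4.4+4, 8.7+7) = Beta(8.4, 15.7).
After batch 2: Beta(8.4+4, 15.7+18) = Beta(12.4, 33.7).
Var = αβ/((α+β)²(α+β+1)) = 12.4·33.7/(46.1²·47.1) = 0.00417473; SD = √0.00417473 = 0.0646.

0.0646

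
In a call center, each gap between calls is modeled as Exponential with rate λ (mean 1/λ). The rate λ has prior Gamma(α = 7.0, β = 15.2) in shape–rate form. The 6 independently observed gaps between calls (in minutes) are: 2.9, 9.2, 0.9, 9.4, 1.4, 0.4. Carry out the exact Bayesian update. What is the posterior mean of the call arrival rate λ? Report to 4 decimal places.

0.3299

With a Gamma(shape α, rate β) prior on the exponential rate λ, the posterior after n observations with total T = Σxᵢ is Gamma(α+n, β+T).
Sum of observations T = 24.2 minutes; n = 6.
Posterior: Gamma(7.0+6, 15.2+24.2) = Gamma(13.0, 39.4).
Posterior mean of λ = α/β = 13.0/39.4 = 0.3299.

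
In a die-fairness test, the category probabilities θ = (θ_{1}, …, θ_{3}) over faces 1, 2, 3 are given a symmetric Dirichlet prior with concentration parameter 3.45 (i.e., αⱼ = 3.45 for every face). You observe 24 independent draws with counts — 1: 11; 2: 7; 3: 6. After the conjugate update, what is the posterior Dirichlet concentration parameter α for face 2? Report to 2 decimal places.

The Dirichlet prior is conjugate to the Multinomial likelihood: each posterior αⱼ = prior αⱼ + observed count nⱼ.
Posterior concentration: (14.45, 10.45, 9.45), total = 34.35.
α_{2} = 3.45 + 7 = 10.45.

10.45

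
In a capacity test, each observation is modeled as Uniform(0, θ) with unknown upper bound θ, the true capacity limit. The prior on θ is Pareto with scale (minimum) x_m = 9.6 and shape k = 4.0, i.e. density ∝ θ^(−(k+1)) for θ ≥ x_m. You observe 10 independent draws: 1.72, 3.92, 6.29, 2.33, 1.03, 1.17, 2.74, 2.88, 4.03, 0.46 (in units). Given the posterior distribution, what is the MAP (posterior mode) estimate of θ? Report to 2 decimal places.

9.60

A Pareto(scale x_m, shape k) prior on the upper bound θ of Uniform(0, θ) is conjugate: posterior is Pareto(max(x_m, max xᵢ), k + n).
Sample maximum = 6.29; prior scale x_m = 9.6 → posterior scale = max = 9.60.
Posterior shape = 4.0 + 10 = 14.0.
The Pareto density is decreasing on [x_m, ∞), so the mode is x_m = 9.60.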